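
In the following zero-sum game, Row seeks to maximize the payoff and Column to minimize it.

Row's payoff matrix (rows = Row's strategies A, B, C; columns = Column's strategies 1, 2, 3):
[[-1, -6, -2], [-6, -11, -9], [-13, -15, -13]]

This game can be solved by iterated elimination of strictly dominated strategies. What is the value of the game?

Column 1 is strictly dominated by 2 for Column (-6<-1, -11<-6, -15<-13); eliminate 1.
Column 3 is strictly dominated by 2 for Column (-6<-2, -11<-9, -15<-13); eliminate 3.
Row C is strictly dominated by row A (-6>-15); eliminate C.
Row B is strictly dominated by row A (-6>-11); eliminate B.
Only (A, 2) remains, with payoff -6.

-6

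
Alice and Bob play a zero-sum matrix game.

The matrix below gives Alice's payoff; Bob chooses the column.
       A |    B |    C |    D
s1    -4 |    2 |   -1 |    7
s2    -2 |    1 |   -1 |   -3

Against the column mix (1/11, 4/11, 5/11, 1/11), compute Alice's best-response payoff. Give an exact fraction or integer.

s1: (-4)·(1/11) + (2)·(4/11) + (-1)·(5/11) + (7)·(1/11) = 6/11.
s2: (-2)·(1/11) + (1)·(4/11) + (-1)·(5/11) + (-3)·(1/11) = -6/11.
The best pure response is s1 with expected payoff 6/11.

6/11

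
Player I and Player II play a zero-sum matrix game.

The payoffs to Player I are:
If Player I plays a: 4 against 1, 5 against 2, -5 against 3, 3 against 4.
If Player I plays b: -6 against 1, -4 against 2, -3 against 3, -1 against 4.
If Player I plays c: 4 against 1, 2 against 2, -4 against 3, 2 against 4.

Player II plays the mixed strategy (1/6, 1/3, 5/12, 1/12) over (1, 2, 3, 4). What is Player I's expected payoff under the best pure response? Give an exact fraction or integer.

a: (4)·(1/6) + (5)·(1/3) + (-5)·(5/12) + (3)·(1/12) = 1/2.
b: (-6)·(1/6) + (-4)·(1/3) + (-3)·(5/12) + (-1)·(1/12) = -11/3.
c: (4)·(1/6) + (2)·(1/3) + (-4)·(5/12) + (2)·(1/12) = -1/6.
The best pure response is a with expected payoff 1/2.

1/2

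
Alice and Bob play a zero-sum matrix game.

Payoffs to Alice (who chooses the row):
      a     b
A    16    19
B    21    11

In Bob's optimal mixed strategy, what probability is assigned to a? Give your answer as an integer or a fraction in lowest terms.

8/13

Row minima are 16 and 11, so Alice's maximin is 16; column maxima are 21 and 19, so Bob's minimax is 19. These differ, so the equilibrium is in mixed strategies.
Let Bob play a with probability q. Alice is indifferent when 16q + 19(1−q) = 21q + 11(1−q), giving q = 8/13.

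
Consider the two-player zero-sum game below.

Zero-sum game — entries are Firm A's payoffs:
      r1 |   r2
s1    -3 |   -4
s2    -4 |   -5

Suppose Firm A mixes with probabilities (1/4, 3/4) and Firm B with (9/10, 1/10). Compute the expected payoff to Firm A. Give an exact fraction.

Against (9/10, 1/10), each row's expected payoff is s1: -31/10; s2: -41/10.
Taking the (1/4, 3/4)-weighted average: (1/4)·(-31/10) + (3/4)·(-41/10) = -77/20.

-77/20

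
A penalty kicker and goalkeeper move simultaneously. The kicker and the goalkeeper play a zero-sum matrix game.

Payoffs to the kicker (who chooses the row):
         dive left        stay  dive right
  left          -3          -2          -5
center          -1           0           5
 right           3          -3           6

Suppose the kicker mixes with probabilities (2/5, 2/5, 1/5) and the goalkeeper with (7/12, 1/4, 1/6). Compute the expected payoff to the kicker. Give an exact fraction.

Against (7/12, 1/4, 1/6), each row's expected payoff is left: -37/12; center: 1/4; right: 2.
Taking the (2/5, 2/5, 1/5)-weighted average: (2/5)·(-37/12) + (2/5)·(1/4) + (1/5)·(2) = -11/15.

-11/15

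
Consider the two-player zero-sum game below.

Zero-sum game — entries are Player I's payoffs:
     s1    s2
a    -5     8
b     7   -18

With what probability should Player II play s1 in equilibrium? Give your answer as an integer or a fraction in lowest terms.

13/19

Row minima are -5 and -18, so Player I's maximin is -5; column maxima are 7 and 8, so Player II's minimax is 7. These differ, so the equilibrium is in mixed strategies.
Let Player II play s1 with probability q. Player I is indifferent when −5q + 8(1−q) = 7q − 18(1−q), giving q = 13/19.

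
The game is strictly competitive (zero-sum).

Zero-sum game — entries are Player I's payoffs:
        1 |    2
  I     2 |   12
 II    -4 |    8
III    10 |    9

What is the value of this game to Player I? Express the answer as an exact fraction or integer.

102/11

Row II is strictly dominated by row I, so Player I never plays it.
The remaining 2×2 game on (I, III) × (1, 2) has no saddle point. Let Player I play I with probability p; indifference gives 2p + 10(1−p) = 12p + 9(1−p), so p = 1/11.
Similarly Player II's optimal q on 1 is 3/11, and the value is 2·(3/11) + (12)·(8/11) = 102/11.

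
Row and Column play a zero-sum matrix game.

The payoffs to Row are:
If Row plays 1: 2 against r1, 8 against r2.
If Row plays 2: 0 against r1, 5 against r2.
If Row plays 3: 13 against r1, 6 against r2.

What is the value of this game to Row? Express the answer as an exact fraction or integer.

92/13

Row 2 is strictly dominated by row 1, so Row never plays it.
The remaining 2×2 game on (1, 3) × (r1, r2) has no saddle point. Let Row play 1 with probability p; indifference gives 2p + 13(1−p) = 8p + 6(1−p), so p = 7/13.
Similarly Column's optimal q on r1 is 2/13, and the value is 2·(2/13) + (8)·(11/13) = 92/13.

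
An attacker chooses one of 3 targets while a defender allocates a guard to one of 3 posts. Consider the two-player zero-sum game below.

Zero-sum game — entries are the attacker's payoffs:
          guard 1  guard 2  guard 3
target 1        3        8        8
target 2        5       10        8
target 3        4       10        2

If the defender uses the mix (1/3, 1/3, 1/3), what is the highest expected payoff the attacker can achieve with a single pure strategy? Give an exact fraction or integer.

23/3

target 1: (3)·(1/3) + (8)·(1/3) + (8)·(1/3) = 19/3.
target 2: (5)·(1/3) + (10)·(1/3) + (8)·(1/3) = 23/3.
target 3: (4)·(1/3) + (10)·(1/3) + (2)·(1/3) = 16/3.
The best pure response is target 2 with expected payoff 23/3.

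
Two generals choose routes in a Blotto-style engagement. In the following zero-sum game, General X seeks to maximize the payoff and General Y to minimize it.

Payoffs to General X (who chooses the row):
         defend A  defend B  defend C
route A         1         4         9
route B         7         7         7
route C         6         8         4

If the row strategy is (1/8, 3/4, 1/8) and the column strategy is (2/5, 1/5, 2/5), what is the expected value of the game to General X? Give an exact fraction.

131/20

Against (2/5, 1/5, 2/5), each row's expected payoff is route A: 24/5; route B: 7; route C: 28/5.
Taking the (1/8, 3/4, 1/8)-weighted average: (1/8)·(24/5) + (3/4)·(7) + (1/8)·(28/5) = 131/20.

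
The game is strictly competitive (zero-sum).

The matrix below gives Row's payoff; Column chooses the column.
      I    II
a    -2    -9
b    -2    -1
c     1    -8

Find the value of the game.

-17/10

Row a is strictly dominated by row c, so Row never plays it.
The remaining 2×2 game on (b, c) × (I, II) has no saddle point. Let Row play b with probability p; indifference gives −2p + (1−p) = −p − 8(1−p), so p = 9/10.
Similarly Column's optimal q on I is 7/10, and the value is -2·(7/10) + (-1)·(3/10) = -17/10.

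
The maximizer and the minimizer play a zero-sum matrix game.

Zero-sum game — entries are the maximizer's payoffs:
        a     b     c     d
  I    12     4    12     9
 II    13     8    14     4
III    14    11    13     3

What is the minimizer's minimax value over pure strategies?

The worst case (largest entry) in each column is a: 14, b: 11, c: 14, d: 9.
The best (smallest) of these is 9.

9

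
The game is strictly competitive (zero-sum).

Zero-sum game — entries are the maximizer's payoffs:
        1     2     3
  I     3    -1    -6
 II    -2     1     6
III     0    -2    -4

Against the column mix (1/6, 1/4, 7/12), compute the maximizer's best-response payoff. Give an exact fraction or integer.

I: (3)·(1/6) + (-1)·(1/4) + (-6)·(7/12) = -13/4.
II: (-2)·(1/6) + (1)·(1/4) + (6)·(7/12) = 41/12.
III: (0)·(1/6) + (-2)·(1/4) + (-4)·(7/12) = -17/6.
The best pure response is II with expected payoff 41/12.

41/12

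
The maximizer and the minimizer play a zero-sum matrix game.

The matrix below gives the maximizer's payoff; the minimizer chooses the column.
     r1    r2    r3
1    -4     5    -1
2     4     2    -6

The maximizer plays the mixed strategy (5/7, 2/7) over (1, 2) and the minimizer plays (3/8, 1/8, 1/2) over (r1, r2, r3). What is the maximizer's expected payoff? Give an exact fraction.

-75/56

Against (3/8, 1/8, 1/2), each row's expected payoff is 1: -11/8; 2: -5/4.
Taking the (5/7, 2/7)-weighted average: (5/7)·(-11/8) + (2/7)·(-5/4) = -75/56.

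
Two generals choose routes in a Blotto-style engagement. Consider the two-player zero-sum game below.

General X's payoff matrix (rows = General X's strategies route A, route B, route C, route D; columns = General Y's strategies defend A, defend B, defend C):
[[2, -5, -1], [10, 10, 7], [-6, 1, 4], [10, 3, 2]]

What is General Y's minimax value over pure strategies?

7

The worst case (largest entry) in each column is defend A: 10, defend B: 10, defend C: 7.
The best (smallest) of these is 7.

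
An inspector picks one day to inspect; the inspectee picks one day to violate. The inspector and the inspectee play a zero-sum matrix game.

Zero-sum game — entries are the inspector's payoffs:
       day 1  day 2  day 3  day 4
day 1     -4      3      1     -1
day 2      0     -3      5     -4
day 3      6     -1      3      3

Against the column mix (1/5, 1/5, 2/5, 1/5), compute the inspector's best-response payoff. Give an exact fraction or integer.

14/5

day 1: (-4)·(1/5) + (3)·(1/5) + (1)·(2/5) + (-1)·(1/5) = 0.
day 2: (0)·(1/5) + (-3)·(1/5) + (5)·(2/5) + (-4)·(1/5) = 3/5.
day 3: (6)·(1/5) + (-1)·(1/5) + (3)·(2/5) + (3)·(1/5) = 14/5.
The best pure response is day 3 with expected payoff 14/5.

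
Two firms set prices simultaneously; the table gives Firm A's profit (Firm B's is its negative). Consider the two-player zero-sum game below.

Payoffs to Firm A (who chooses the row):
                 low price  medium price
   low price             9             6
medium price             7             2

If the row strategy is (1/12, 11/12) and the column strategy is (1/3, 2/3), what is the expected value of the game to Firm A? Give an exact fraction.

Against (1/3, 2/3), each row's expected payoff is low price: 7; medium price: 11/3.
Taking the (1/12, 11/12)-weighted average: (1/12)·(7) + (11/12)·(11/3) = 71/18.

71/18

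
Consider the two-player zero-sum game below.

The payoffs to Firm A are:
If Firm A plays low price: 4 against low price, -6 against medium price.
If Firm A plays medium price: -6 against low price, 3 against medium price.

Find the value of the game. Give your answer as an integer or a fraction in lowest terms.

-24/19

Row minima are -6 and -6, so Firm A's maximin is -6; column maxima are 4 and 3, so Firm B's minimax is 3. These differ, so the equilibrium is in mixed strategies.
Let Firm A play low price with probability p. Firm B is indifferent when 4p − 6(1−p) = −6p + 3(1−p), giving p = 9/19.
Let Firm B play low price with probability q. Firm A is indifferent when 4q − 6(1−q) = −6q + 3(1−q), giving q = 9/19.
The value is 4·(9/19) + (-6)·(10/19) = -24/19.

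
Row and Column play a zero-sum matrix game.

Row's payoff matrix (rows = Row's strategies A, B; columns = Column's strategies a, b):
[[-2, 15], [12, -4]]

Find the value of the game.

Row minima are -2 and -4, so Row's maximin is -2; column maxima are 12 and 15, so Column's minimax is 12. These differ, so the equilibrium is in mixed strategies.
Let Row play A with probability p. Column is indifferent when −2p + 12(1−p) = 15p − 4(1−p), giving p = 16/33.
Let Column play a with probability q. Row is indifferent when −2q + 15(1−q) = 12q − 4(1−q), giving q = 19/33.
The value is -2·(19/33) + (15)·(14/33) = 172/33.

172/33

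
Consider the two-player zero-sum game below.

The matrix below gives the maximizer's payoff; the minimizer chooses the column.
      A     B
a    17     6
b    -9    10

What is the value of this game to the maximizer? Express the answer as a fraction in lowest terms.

Row minima are 6 and -9, so the maximizer's maximin is 6; column maxima are 17 and 10, so the minimizer's minimax is 10. These differ, so the equilibrium is in mixed strategies.
Let the maximizer play a with probability p. The minimizer is indifferent when 17p − 9(1−p) = 6p + 10(1−p), giving p = 19/30.
Let the minimizer play A with probability q. The maximizer is indifferent when 17q + 6(1−q) = −9q + 10(1−q), giving q = 2/15.
The value is 17·(2/15) + (6)·(13/15) = 112/15.

112/15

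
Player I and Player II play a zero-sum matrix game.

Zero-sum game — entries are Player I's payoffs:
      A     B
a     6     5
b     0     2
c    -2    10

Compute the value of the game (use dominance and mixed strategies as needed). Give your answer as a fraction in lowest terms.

70/13

Row b is strictly dominated by row a, so Player I never plays it.
The remaining 2×2 game on (a, c) × (A, B) has no saddle point. Let Player I play a with probability p; indifference gives 6p − 2(1−p) = 5p + 10(1−p), so p = 12/13.
Similarly Player II's optimal q on A is 5/13, and the value is 6·(5/13) + (5)·(8/13) = 70/13.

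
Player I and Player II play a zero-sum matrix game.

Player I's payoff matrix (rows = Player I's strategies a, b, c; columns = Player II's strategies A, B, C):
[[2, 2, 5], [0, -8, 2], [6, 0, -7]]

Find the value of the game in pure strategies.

Row minima: 2, -8, -7 → Player I's maximin is 2.
Column maxima: 6, 2, 5 → Player II's minimax is 2.
They coincide at (a, B), so the value is 2.

2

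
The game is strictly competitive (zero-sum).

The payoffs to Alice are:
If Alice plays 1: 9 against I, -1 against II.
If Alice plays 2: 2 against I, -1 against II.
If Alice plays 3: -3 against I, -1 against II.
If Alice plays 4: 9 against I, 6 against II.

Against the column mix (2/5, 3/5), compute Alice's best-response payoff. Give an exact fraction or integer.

1: (9)·(2/5) + (-1)·(3/5) = 3.
2: (2)·(2/5) + (-1)·(3/5) = 1/5.
3: (-3)·(2/5) + (-1)·(3/5) = -9/5.
4: (9)·(2/5) + (6)·(3/5) = 36/5.
The best pure response is 4 with expected payoff 36/5.

36/5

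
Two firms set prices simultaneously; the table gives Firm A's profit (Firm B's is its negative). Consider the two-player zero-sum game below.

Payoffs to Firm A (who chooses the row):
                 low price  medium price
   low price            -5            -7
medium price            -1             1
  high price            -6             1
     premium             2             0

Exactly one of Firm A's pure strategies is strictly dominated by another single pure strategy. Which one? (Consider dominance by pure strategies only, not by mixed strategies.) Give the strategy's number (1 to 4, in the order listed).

Compare low price with medium price: -1 > -5, 1 > -7.
So medium price strictly dominates low price for Firm A; low price is strictly dominated.

1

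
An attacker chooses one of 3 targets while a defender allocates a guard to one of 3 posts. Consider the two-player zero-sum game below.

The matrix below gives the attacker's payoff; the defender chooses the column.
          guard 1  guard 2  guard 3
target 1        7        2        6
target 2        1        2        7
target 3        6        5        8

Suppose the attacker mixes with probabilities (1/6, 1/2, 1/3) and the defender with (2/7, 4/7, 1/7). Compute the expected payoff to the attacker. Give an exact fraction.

53/14

Against (2/7, 4/7, 1/7), each row's expected payoff is target 1: 4; target 2: 17/7; target 3: 40/7.
Taking the (1/6, 1/2, 1/3)-weighted average: (1/6)·(4) + (1/2)·(17/7) + (1/3)·(40/7) = 53/14.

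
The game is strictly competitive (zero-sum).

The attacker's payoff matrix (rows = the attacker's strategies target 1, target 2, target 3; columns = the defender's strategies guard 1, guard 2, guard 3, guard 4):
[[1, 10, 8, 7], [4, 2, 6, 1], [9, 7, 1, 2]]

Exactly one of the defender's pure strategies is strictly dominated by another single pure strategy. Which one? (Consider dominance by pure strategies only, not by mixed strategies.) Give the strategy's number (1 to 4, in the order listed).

The defender prefers columns that give the attacker less. Compare guard 2 with guard 4: 7 < 10, 1 < 2, 2 < 7.
So guard 4 strictly dominates guard 2 for the defender; guard 2 is strictly dominated.

2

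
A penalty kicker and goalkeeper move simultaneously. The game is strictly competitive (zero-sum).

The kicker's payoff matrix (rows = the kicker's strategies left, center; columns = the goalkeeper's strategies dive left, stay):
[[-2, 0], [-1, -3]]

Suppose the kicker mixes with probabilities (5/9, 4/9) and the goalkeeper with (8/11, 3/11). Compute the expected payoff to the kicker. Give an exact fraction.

Against (8/11, 3/11), each row's expected payoff is left: -16/11; center: -17/11.
Taking the (5/9, 4/9)-weighted average: (5/9)·(-16/11) + (4/9)·(-17/11) = -148/99.

-148/99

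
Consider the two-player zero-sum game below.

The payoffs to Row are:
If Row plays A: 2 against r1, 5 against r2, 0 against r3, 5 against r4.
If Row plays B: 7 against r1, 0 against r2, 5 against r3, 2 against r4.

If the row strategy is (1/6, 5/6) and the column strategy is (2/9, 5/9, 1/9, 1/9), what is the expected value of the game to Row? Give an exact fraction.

Against (2/9, 5/9, 1/9, 1/9), each row's expected payoff is A: 34/9; B: 7/3.
Taking the (1/6, 5/6)-weighted average: (1/6)·(34/9) + (5/6)·(7/3) = 139/54.

139/54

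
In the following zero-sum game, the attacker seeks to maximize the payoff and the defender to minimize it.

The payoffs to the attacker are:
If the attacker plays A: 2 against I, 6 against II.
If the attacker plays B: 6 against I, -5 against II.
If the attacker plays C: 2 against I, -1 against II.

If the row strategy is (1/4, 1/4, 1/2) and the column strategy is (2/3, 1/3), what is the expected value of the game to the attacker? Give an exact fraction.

23/12

Against (2/3, 1/3), each row's expected payoff is A: 10/3; B: 7/3; C: 1.
Taking the (1/4, 1/4, 1/2)-weighted average: (1/4)·(10/3) + (1/4)·(7/3) + (1/2)·(1) = 23/12.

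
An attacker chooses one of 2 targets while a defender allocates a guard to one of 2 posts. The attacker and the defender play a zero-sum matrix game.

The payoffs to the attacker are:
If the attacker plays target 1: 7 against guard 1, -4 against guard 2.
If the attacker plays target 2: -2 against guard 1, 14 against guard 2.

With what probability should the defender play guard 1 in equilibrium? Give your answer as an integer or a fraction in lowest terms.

2/3

Row minima are -4 and -2, so the attacker's maximin is -2; column maxima are 7 and 14, so the defender's minimax is 7. These differ, so the equilibrium is in mixed strategies.
Let the defender play guard 1 with probability q. The attacker is indifferent when 7q − 4(1−q) = −2q + 14(1−q), giving q = 2/3.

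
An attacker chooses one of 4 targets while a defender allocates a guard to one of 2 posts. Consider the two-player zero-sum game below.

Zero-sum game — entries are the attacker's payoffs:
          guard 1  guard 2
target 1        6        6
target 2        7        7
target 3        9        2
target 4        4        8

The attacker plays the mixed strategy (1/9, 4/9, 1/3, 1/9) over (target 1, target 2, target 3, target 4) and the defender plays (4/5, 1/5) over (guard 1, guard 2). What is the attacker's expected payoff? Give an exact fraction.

Against (4/5, 1/5), each row's expected payoff is target 1: 6; target 2: 7; target 3: 38/5; target 4: 24/5.
Taking the (1/9, 4/9, 1/3, 1/9)-weighted average: (1/9)·(6) + (4/9)·(7) + (1/3)·(38/5) + (1/9)·(24/5) = 308/45.

308/45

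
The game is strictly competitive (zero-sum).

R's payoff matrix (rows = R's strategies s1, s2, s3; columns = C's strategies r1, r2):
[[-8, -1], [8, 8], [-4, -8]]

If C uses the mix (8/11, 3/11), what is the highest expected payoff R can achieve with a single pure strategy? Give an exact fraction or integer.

s1: (-8)·(8/11) + (-1)·(3/11) = -67/11.
s2: (8)·(8/11) + (8)·(3/11) = 8.
s3: (-4)·(8/11) + (-8)·(3/11) = -56/11.
The best pure response is s2 with expected payoff 8.

8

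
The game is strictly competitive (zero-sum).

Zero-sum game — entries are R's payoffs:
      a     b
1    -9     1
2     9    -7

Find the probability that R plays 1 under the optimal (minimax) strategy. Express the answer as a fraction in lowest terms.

Row minima are -9 and -7, so R's maximin is -7; column maxima are 9 and 1, so C's minimax is 1. These differ, so the equilibrium is in mixed strategies.
Let R play 1 with probability p. C is indifferent when −9p + 9(1−p) = p − 7(1−p), giving p = 8/13.

8/13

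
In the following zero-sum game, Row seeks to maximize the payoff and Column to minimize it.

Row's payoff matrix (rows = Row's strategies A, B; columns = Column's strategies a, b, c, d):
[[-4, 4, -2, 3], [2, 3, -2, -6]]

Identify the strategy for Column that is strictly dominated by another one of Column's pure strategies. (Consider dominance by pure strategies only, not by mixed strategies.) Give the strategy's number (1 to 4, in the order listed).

2

Column prefers columns that give Row less. Compare b with a: -4 < 4, 2 < 3.
So a strictly dominates b for Column; b is strictly dominated.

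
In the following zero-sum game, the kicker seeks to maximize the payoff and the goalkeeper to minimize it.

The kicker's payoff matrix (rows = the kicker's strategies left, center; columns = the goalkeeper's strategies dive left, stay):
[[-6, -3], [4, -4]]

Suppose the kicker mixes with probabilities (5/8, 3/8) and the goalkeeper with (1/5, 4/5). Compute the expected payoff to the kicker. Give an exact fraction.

Against (1/5, 4/5), each row's expected payoff is left: -18/5; center: -12/5.
Taking the (5/8, 3/8)-weighted average: (5/8)·(-18/5) + (3/8)·(-12/5) = -63/20.

-63/20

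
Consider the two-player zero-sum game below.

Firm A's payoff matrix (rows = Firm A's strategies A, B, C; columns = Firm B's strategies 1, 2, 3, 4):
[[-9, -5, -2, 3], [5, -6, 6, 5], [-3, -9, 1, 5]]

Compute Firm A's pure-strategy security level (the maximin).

The worst-case payoff for each row is A: -9, B: -6, C: -9.
The best of these is -6.

-6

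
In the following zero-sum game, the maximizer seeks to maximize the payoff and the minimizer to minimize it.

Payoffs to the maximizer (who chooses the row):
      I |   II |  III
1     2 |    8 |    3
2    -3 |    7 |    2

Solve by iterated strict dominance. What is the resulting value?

Column III is strictly dominated by I for the minimizer (2<3, -3<2); eliminate III.
Column II is strictly dominated by I for the minimizer (2<8, -3<7); eliminate II.
Row 2 is strictly dominated by row 1 (2>-3); eliminate 2.
Only (1, I) remains, with payoff 2.

2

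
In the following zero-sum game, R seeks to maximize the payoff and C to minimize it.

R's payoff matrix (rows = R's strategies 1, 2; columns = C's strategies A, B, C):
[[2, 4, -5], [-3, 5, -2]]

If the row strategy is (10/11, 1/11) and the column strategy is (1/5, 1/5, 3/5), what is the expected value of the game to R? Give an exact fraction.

-94/55

Against (1/5, 1/5, 3/5), each row's expected payoff is 1: -9/5; 2: -4/5.
Taking the (10/11, 1/11)-weighted average: (10/11)·(-9/5) + (1/11)·(-4/5) = -94/55.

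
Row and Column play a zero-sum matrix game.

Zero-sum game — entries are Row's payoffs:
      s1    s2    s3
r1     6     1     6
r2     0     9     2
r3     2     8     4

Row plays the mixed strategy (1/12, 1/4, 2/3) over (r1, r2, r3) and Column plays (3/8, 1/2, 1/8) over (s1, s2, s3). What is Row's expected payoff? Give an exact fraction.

Against (3/8, 1/2, 1/8), each row's expected payoff is r1: 7/2; r2: 19/4; r3: 21/4.
Taking the (1/12, 1/4, 2/3)-weighted average: (1/12)·(7/2) + (1/4)·(19/4) + (2/3)·(21/4) = 239/48.

239/48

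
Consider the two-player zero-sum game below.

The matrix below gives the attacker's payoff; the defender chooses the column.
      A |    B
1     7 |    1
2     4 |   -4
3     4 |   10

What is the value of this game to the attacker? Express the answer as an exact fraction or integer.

11/2

Row 2 is strictly dominated by row 1, so the attacker never plays it.
The remaining 2×2 game on (1, 3) × (A, B) has no saddle point. Let the attacker play 1 with probability p; indifference gives 7p + 4(1−p) = p + 10(1−p), so p = 1/2.
Similarly the defender's optimal q on A is 3/4, and the value is 7·(3/4) + (1)·(1/4) = 11/2.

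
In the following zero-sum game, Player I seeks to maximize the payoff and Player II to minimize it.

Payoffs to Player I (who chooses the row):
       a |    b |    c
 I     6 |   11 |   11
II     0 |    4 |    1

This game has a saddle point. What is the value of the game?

6

Row minima: 6, 0 → Player I's maximin is 6.
Column maxima: 6, 11, 11 → Player II's minimax is 6.
They coincide at (I, a), so the value is 6.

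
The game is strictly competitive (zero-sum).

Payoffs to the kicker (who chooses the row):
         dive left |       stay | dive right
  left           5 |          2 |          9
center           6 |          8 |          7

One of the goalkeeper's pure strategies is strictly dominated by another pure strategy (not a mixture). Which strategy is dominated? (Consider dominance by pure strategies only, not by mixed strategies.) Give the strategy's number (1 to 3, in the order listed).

The goalkeeper prefers columns that give the kicker less. Compare dive right with dive left: 5 < 9, 6 < 7.
So dive left strictly dominates dive right for the goalkeeper; dive right is strictly dominated.

3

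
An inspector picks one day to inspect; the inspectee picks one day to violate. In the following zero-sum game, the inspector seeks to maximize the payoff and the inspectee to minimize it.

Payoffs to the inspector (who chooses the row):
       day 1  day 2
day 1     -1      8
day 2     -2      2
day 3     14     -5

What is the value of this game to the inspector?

Row day 2 is strictly dominated by row day 1, so the inspector never plays it.
The remaining 2×2 game on (day 1, day 3) × (day 1, day 2) has no saddle point. Let the inspector play day 1 with probability p; indifference gives −p + 14(1−p) = 8p − 5(1−p), so p = 19/28.
Similarly the inspectee's optimal q on day 1 is 13/28, and the value is -1·(13/28) + (8)·(15/28) = 107/28.

107/28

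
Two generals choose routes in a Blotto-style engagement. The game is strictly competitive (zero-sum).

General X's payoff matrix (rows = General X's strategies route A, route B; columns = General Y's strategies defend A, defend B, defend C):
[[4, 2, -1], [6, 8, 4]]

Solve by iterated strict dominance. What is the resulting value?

Column defend B is strictly dominated by defend C for General Y (-1<2, 4<8); eliminate defend B.
Column defend A is strictly dominated by defend C for General Y (-1<4, 4<6); eliminate defend A.
Row route A is strictly dominated by row route B (4>-1); eliminate route A.
Only (route B, defend C) remains, with payoff 4.

4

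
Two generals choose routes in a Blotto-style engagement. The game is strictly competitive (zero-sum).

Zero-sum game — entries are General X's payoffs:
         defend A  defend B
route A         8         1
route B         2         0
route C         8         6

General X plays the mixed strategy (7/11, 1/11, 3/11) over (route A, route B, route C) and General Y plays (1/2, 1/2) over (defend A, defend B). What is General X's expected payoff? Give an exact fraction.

Against (1/2, 1/2), each row's expected payoff is route A: 9/2; route B: 1; route C: 7.
Taking the (7/11, 1/11, 3/11)-weighted average: (7/11)·(9/2) + (1/11)·(1) + (3/11)·(7) = 107/22.

107/22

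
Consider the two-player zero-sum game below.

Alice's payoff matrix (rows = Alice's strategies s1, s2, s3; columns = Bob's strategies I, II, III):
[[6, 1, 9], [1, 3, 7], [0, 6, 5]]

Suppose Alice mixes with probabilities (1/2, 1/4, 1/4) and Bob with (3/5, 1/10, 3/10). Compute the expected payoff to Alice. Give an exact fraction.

179/40

Against (3/5, 1/10, 3/10), each row's expected payoff is s1: 32/5; s2: 3; s3: 21/10.
Taking the (1/2, 1/4, 1/4)-weighted average: (1/2)·(32/5) + (1/4)·(3) + (1/4)·(21/10) = 179/40.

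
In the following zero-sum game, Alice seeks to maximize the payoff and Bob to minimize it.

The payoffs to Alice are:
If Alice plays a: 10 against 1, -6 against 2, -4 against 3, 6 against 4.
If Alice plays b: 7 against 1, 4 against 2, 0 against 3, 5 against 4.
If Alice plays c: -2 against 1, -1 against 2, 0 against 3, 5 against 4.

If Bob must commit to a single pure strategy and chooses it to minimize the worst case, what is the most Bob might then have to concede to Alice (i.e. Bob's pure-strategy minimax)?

The worst case (largest entry) in each column is 1: 10, 2: 4, 3: 0, 4: 6.
The best (smallest) of these is 0.

0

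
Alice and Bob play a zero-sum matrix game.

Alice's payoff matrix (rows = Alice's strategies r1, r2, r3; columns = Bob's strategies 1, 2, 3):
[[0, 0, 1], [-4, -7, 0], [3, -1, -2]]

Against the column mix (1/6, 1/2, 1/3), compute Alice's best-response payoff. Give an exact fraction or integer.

1/3

r1: (0)·(1/6) + (0)·(1/2) + (1)·(1/3) = 1/3.
r2: (-4)·(1/6) + (-7)·(1/2) + (0)·(1/3) = -25/6.
r3: (3)·(1/6) + (-1)·(1/2) + (-2)·(1/3) = -2/3.
The best pure response is r1 with expected payoff 1/3.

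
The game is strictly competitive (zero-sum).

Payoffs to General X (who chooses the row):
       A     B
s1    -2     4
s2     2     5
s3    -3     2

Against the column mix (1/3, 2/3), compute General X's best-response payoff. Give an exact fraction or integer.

4

s1: (-2)·(1/3) + (4)·(2/3) = 2.
s2: (2)·(1/3) + (5)·(2/3) = 4.
s3: (-3)·(1/3) + (2)·(2/3) = 1/3.
The best pure response is s2 with expected payoff 4.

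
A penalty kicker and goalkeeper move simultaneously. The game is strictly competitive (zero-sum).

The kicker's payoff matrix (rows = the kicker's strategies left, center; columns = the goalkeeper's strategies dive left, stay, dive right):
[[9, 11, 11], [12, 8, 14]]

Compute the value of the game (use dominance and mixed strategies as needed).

Column dive right is strictly dominated by dive left for the goalkeeper (it gives the kicker more in every row).
The remaining 2×2 game on (left, center) × (dive left, stay) has no saddle point. Let the kicker play left with probability p; indifference gives 9p + 12(1−p) = 11p + 8(1−p), so p = 2/3.
Similarly the goalkeeper's optimal q on dive left is 1/2, and the value is 9·(1/2) + (11)·(1/2) = 10.

10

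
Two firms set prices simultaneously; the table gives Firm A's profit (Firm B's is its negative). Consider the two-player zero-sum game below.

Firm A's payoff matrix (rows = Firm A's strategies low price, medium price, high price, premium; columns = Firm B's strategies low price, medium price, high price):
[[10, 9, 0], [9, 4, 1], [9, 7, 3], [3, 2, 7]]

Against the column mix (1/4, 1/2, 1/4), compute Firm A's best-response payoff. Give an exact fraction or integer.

7

low price: (10)·(1/4) + (9)·(1/2) + (0)·(1/4) = 7.
medium price: (9)·(1/4) + (4)·(1/2) + (1)·(1/4) = 9/2.
high price: (9)·(1/4) + (7)·(1/2) + (3)·(1/4) = 13/2.
premium: (3)·(1/4) + (2)·(1/2) + (7)·(1/4) = 7/2.
The best pure response is low price with expected payoff 7.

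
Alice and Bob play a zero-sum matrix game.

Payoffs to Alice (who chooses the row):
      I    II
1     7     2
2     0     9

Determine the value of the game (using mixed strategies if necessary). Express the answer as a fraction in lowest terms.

Row minima are 2 and 0, so Alice's maximin is 2; column maxima are 7 and 9, so Bob's minimax is 7. These differ, so the equilibrium is in mixed strategies.
Let Alice play 1 with probability p. Bob is indifferent when 7p = 2p + 9(1−p), giving p = 9/14.
Let Bob play I with probability q. Alice is indifferent when 7q + 2(1−q) = 9(1−q), giving q = 1/2.
The value is 7·(1/2) + (2)·(1/2) = 9/2.

9/2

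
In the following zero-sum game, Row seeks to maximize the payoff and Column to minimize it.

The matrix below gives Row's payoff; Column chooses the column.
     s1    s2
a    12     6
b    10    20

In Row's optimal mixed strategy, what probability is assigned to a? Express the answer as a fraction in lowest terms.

5/8

Row minima are 6 and 10, so Row's maximin is 10; column maxima are 12 and 20, so Column's minimax is 12. These differ, so the equilibrium is in mixed strategies.
Let Row play a with probability p. Column is indifferent when 12p + 10(1−p) = 6p + 20(1−p), giving p = 5/8.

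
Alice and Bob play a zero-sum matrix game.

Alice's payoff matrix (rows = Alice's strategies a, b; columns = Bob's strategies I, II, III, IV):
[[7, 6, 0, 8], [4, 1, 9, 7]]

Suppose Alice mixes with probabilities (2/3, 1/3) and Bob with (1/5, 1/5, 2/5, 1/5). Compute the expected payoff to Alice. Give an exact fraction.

24/5

Against (1/5, 1/5, 2/5, 1/5), each row's expected payoff is a: 21/5; b: 6.
Taking the (2/3, 1/3)-weighted average: (2/3)·(21/5) + (1/3)·(6) = 24/5.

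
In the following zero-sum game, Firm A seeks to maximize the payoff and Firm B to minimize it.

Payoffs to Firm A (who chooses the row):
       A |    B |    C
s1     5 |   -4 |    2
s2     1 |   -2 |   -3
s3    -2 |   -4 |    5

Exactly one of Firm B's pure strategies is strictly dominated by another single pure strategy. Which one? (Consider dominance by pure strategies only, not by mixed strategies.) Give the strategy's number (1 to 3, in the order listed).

Firm B prefers columns that give Firm A less. Compare A with B: -4 < 5, -2 < 1, -4 < -2.
So B strictly dominates A for Firm B; A is strictly dominated.

1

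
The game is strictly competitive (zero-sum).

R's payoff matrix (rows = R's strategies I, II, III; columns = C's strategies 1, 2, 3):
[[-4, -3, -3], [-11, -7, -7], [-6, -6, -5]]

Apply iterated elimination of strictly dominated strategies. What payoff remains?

-4

Row II is strictly dominated by row I (-4>-11, -3>-7, -3>-7); eliminate II.
Row III is strictly dominated by row I (-4>-6, -3>-6, -3>-5); eliminate III.
Column 2 is strictly dominated by 1 for C (-4<-3); eliminate 2.
Column 3 is strictly dominated by 1 for C (-4<-3); eliminate 3.
Only (I, 1) remains, with payoff -4.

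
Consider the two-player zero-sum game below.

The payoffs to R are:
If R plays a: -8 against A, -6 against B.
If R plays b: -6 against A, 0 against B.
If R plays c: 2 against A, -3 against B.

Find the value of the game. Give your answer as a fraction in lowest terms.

-18/11

Row a is strictly dominated by row b, so R never plays it.
The remaining 2×2 game on (b, c) × (A, B) has no saddle point. Let R play b with probability p; indifference gives −6p + 2(1−p) = −3(1−p), so p = 5/11.
Similarly C's optimal q on A is 3/11, and the value is -6·(3/11) + (0)·(8/11) = -18/11.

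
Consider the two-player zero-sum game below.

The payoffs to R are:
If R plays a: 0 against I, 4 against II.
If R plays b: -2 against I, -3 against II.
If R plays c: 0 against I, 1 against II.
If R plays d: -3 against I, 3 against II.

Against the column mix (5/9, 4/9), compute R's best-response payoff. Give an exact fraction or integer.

16/9

a: (0)·(5/9) + (4)·(4/9) = 16/9.
b: (-2)·(5/9) + (-3)·(4/9) = -22/9.
c: (0)·(5/9) + (1)·(4/9) = 4/9.
d: (-3)·(5/9) + (3)·(4/9) = -1/3.
The best pure response is a with expected payoff 16/9.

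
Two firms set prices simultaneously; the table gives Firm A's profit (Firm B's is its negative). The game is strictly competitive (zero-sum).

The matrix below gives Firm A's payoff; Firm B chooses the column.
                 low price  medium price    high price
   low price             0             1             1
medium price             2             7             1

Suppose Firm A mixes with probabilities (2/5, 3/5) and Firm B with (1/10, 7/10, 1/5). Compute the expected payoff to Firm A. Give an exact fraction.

Against (1/10, 7/10, 1/5), each row's expected payoff is low price: 9/10; medium price: 53/10.
Taking the (2/5, 3/5)-weighted average: (2/5)·(9/10) + (3/5)·(53/10) = 177/50.

177/50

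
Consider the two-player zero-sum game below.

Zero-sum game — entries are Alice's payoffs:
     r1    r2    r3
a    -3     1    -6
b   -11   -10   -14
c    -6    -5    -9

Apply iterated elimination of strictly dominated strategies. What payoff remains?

-6

Row b is strictly dominated by row a (-3>-11, 1>-10, -6>-14); eliminate b.
Row c is strictly dominated by row a (-3>-6, 1>-5, -6>-9); eliminate c.
Column r1 is strictly dominated by r3 for Bob (-6<-3); eliminate r1.
Column r2 is strictly dominated by r3 for Bob (-6<1); eliminate r2.
Only (a, r3) remains, with payoff -6.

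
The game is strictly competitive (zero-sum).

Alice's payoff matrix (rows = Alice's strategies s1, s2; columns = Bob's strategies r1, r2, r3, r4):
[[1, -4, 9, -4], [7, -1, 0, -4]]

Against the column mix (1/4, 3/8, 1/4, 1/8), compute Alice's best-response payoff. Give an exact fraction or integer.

7/8

s1: (1)·(1/4) + (-4)·(3/8) + (9)·(1/4) + (-4)·(1/8) = 1/2.
s2: (7)·(1/4) + (-1)·(3/8) + (0)·(1/4) + (-4)·(1/8) = 7/8.
The best pure response is s2 with expected payoff 7/8.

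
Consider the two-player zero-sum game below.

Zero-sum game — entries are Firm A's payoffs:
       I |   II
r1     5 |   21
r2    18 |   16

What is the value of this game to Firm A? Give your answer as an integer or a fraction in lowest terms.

149/9

Row minima are 5 and 16, so Firm A's maximin is 16; column maxima are 18 and 21, so Firm B's minimax is 18. These differ, so the equilibrium is in mixed strategies.
Let Firm A play r1 with probability p. Firm B is indifferent when 5p + 18(1−p) = 21p + 16(1−p), giving p = 1/9.
Let Firm B play I with probability q. Firm A is indifferent when 5q + 21(1−q) = 18q + 16(1−q), giving q = 5/18.
The value is 5·(5/18) + (21)·(13/18) = 149/9.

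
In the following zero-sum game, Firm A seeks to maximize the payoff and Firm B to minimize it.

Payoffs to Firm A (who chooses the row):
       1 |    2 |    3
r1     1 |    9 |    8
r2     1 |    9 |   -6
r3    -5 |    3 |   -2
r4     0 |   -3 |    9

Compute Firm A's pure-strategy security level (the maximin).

1

The worst-case payoff for each row is r1: 1, r2: -6, r3: -5, r4: -3.
The best of these is 1.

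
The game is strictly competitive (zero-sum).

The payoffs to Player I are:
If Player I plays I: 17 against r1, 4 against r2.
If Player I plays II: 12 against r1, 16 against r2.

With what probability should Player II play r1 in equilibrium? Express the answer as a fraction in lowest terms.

12/17

Row minima are 4 and 12, so Player I's maximin is 12; column maxima are 17 and 16, so Player II's minimax is 16. These differ, so the equilibrium is in mixed strategies.
Let Player II play r1 with probability q. Player I is indifferent when 17q + 4(1−q) = 12q + 16(1−q), giving q = 12/17.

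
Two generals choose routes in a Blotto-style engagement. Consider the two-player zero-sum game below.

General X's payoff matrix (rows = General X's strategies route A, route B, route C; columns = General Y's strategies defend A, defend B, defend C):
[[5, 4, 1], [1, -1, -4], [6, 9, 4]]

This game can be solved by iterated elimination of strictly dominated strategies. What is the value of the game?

4

Row route B is strictly dominated by row route A (5>1, 4>-1, 1>-4); eliminate route B.
Row route A is strictly dominated by row route C (6>5, 9>4, 4>1); eliminate route A.
Column defend A is strictly dominated by defend C for General Y (4<6); eliminate defend A.
Column defend B is strictly dominated by defend C for General Y (4<9); eliminate defend B.
Only (route C, defend C) remains, with payoff 4.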